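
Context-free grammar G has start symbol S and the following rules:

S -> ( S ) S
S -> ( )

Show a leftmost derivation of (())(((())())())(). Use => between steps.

S => (S)S => (())S => (())(S)S => (())((S)S)S => (())(((S)S)S)S => (())(((())S)S)S => (())(((())())S)S => (())(((())())())S => (())(((())())())()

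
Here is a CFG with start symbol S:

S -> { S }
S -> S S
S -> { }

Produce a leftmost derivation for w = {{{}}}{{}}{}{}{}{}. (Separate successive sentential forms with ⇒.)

S ⇒ SS   [S -> S S]
SS ⇒ SSS   [S -> S S]
SSS ⇒ SSSS   [S -> S S]
SSSS ⇒ SSSSS   [S -> S S]
SSSSS ⇒ {S}SSSS   [S -> { S }]
{S}SSSS ⇒ {{S}}SSSS   [S -> { S }]
{{S}}SSSS ⇒ {{{}}}SSSS   [S -> { }]
{{{}}}SSSS ⇒ {{{}}}SSSSS   [S -> S S]
{{{}}}SSSSS ⇒ {{{}}}{S}SSSS   [S -> { S }]
{{{}}}{S}SSSS ⇒ {{{}}}{{}}SSSS   [S -> { }]
{{{}}}{{}}SSSS ⇒ {{{}}}{{}}{}SSS   [S -> { }]
{{{}}}{{}}{}SSS ⇒ {{{}}}{{}}{}{}SS   [S -> { }]
{{{}}}{{}}{}{}SS ⇒ {{{}}}{{}}{}{}{}S   [S -> { }]
{{{}}}{{}}{}{}{}S ⇒ {{{}}}{{}}{}{}{}{}   [S -> { }]

S ⇒ SS ⇒ SSS ⇒ SSSS ⇒ SSSSS ⇒ {S}SSSS ⇒ {{S}}SSSS ⇒ {{{}}}SSSS ⇒ {{{}}}SSSSS ⇒ {{{}}}{S}SSSS ⇒ {{{}}}{{}}SSSS ⇒ {{{}}}{{}}{}SSS ⇒ {{{}}}{{}}{}{}SS ⇒ {{{}}}{{}}{}{}{}S ⇒ {{{}}}{{}}{}{}{}{}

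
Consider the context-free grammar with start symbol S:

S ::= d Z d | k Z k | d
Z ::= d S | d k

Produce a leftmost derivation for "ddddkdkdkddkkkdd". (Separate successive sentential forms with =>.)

S => dZd => ddSd => dddZdd => ddddSdd => ddddkZkdd => ddddkdSkdd => ddddkdkZkkdd => ddddkdkdSkkdd => ddddkdkdkZkkkdd => ddddkdkdkdSkkkdd => ddddkdkdkddkkkdd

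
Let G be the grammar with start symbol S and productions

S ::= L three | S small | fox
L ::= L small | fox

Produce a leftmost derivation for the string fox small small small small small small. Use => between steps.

S => S small => S small small => S small small small => S small small small small => S small small small small small => S small small small small small small => fox small small small small small small

S => S small   [S ::= S small]
S small => S small small   [S ::= S small]
S small small => S small small small   [S ::= S small]
S small small small => S small small small small   [S ::= S small]
S small small small small => S small small small small small   [S ::= S small]
S small small small small small => S small small small small small small   [S ::= S small]
S small small small small small small => fox small small small small small small   [S ::= fox]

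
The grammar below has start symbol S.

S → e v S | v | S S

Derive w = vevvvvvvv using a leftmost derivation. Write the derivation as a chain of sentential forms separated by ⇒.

S ⇒ SS ⇒ SSS ⇒ SSSS ⇒ vSSS ⇒ vSSSS ⇒ vSSSSS ⇒ vSSSSSS ⇒ vevSSSSSS ⇒ vevvSSSSS ⇒ vevvvSSSS ⇒ vevvvvSSS ⇒ vevvvvvSS ⇒ vevvvvvvS ⇒ vevvvvvvv

S ⇒ SS   [S → S S]
SS ⇒ SSS   [S → S S]
SSS ⇒ SSSS   [S → S S]
SSSS ⇒ vSSS   [S → v]
vSSS ⇒ vSSSS   [S → S S]
vSSSS ⇒ vSSSSS   [S → S S]
vSSSSS ⇒ vSSSSSS   [S → S S]
vSSSSSS ⇒ vevSSSSSS   [S → e v S]
vevSSSSSS ⇒ vevvSSSSS   [S → v]
vevvSSSSS ⇒ vevvvSSSS   [S → v]
vevvvSSSS ⇒ vevvvvSSS   [S → v]
vevvvvSSS ⇒ vevvvvvSS   [S → v]
vevvvvvSS ⇒ vevvvvvvS   [S → v]
vevvvvvvS ⇒ vevvvvvvv   [S → v]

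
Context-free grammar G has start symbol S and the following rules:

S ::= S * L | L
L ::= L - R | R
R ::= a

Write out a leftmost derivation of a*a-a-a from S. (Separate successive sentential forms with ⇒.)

S ⇒ S*L   [S ::= S * L]
S*L ⇒ L*L   [S ::= L]
L*L ⇒ R*L   [L ::= R]
R*L ⇒ a*L   [R ::= a]
a*L ⇒ a*L-R   [L ::= L - R]
a*L-R ⇒ a*L-R-R   [L ::= L - R]
a*L-R-R ⇒ a*R-R-R   [L ::= R]
a*R-R-R ⇒ a*a-R-R   [R ::= a]
a*a-R-R ⇒ a*a-a-R   [R ::= a]
a*a-a-R ⇒ a*a-a-a   [R ::= a]

S ⇒ S*L ⇒ L*L ⇒ R*L ⇒ a*L ⇒ a*L-R ⇒ a*L-R-R ⇒ a*R-R-R ⇒ a*a-R-R ⇒ a*a-a-R ⇒ a*a-a-a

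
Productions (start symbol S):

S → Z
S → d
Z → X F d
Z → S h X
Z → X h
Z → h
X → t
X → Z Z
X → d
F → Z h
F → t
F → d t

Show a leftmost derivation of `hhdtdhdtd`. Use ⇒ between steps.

S ⇒ Z   [S → Z]
Z ⇒ XFd   [Z → X F d]
XFd ⇒ ZZFd   [X → Z Z]
ZZFd ⇒ XFdZFd   [Z → X F d]
XFdZFd ⇒ ZZFdZFd   [X → Z Z]
ZZFdZFd ⇒ hZFdZFd   [Z → h]
hZFdZFd ⇒ hhFdZFd   [Z → h]
hhFdZFd ⇒ hhdtdZFd   [F → d t]
hhdtdZFd ⇒ hhdtdhFd   [Z → h]
hhdtdhFd ⇒ hhdtdhdtd   [F → d t]

S⇒Z⇒XFd⇒ZZFd⇒XFdZFd⇒ZZFdZFd⇒hZFdZFd⇒hhFdZFd⇒hhdtdZFd⇒hhdtdhFd⇒hhdtdhdtd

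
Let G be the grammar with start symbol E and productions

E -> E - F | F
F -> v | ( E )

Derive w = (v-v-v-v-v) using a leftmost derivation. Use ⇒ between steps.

E ⇒ F ⇒ (E) ⇒ (E-F) ⇒ (E-F-F) ⇒ (E-F-F-F) ⇒ (E-F-F-F-F) ⇒ (F-F-F-F-F) ⇒ (v-F-F-F-F) ⇒ (v-v-F-F-F) ⇒ (v-v-v-F-F) ⇒ (v-v-v-v-F) ⇒ (v-v-v-v-v)

E ⇒ F   [E -> F]
F ⇒ (E)   [F -> ( E )]
(E) ⇒ (E-F)   [E -> E - F]
(E-F) ⇒ (E-F-F)   [E -> E - F]
(E-F-F) ⇒ (E-F-F-F)   [E -> E - F]
(E-F-F-F) ⇒ (E-F-F-F-F)   [E -> E - F]
(E-F-F-F-F) ⇒ (F-F-F-F-F)   [E -> F]
(F-F-F-F-F) ⇒ (v-F-F-F-F)   [F -> v]
(v-F-F-F-F) ⇒ (v-v-F-F-F)   [F -> v]
(v-v-F-F-F) ⇒ (v-v-v-F-F)   [F -> v]
(v-v-v-F-F) ⇒ (v-v-v-v-F)   [F -> v]
(v-v-v-v-F) ⇒ (v-v-v-v-v)   [F -> v]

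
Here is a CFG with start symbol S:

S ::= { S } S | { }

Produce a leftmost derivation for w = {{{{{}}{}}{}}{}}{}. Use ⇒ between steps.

S ⇒ {S}S   [S ::= { S } S]
{S}S ⇒ {{S}S}S   [S ::= { S } S]
{{S}S}S ⇒ {{{S}S}S}S   [S ::= { S } S]
{{{S}S}S}S ⇒ {{{{S}S}S}S}S   [S ::= { S } S]
{{{{S}S}S}S}S ⇒ {{{{{}}S}S}S}S   [S ::= { }]
{{{{{}}S}S}S}S ⇒ {{{{{}}{}}S}S}S   [S ::= { }]
{{{{{}}{}}S}S}S ⇒ {{{{{}}{}}{}}S}S   [S ::= { }]
{{{{{}}{}}{}}S}S ⇒ {{{{{}}{}}{}}{}}S   [S ::= { }]
{{{{{}}{}}{}}{}}S ⇒ {{{{{}}{}}{}}{}}{}   [S ::= { }]

S ⇒ {S}S ⇒ {{S}S}S ⇒ {{{S}S}S}S ⇒ {{{{S}S}S}S}S ⇒ {{{{{}}S}S}S}S ⇒ {{{{{}}{}}S}S}S ⇒ {{{{{}}{}}{}}S}S ⇒ {{{{{}}{}}{}}{}}S ⇒ {{{{{}}{}}{}}{}}{}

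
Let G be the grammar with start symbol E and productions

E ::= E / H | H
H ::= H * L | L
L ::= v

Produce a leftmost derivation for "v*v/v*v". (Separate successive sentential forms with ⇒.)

E ⇒ E/H ⇒ H/H ⇒ H*L/H ⇒ L*L/H ⇒ v*L/H ⇒ v*v/H ⇒ v*v/H*L ⇒ v*v/L*L ⇒ v*v/v*L ⇒ v*v/v*v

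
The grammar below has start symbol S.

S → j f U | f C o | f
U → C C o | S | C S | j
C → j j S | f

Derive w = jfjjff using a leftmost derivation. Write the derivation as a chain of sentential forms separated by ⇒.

S ⇒ jfU ⇒ jfCS ⇒ jfjjSS ⇒ jfjjfS ⇒ jfjjff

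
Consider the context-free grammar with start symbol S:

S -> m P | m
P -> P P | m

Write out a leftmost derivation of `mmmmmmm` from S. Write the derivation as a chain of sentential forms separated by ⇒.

S ⇒ mP ⇒ mPP ⇒ mmP ⇒ mmPP ⇒ mmmP ⇒ mmmPP ⇒ mmmPPP ⇒ mmmmPP ⇒ mmmmPPP ⇒ mmmmmPP ⇒ mmmmmmP ⇒ mmmmmmm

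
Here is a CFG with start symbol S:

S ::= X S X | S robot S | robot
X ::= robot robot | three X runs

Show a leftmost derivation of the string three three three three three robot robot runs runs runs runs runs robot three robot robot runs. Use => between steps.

S => X S X => three X runs S X => three three X runs runs S X => three three three X runs runs runs S X => three three three three X runs runs runs runs S X => three three three three three X runs runs runs runs runs S X => three three three three three robot robot runs runs runs runs runs S X => three three three three three robot robot runs runs runs runs runs robot X => three three three three three robot robot runs runs runs runs runs robot three X runs => three three three three three robot robot runs runs runs runs runs robot three robot robot runs

S => X S X   [S ::= X S X]
X S X => three X runs S X   [X ::= three X runs]
three X runs S X => three three X runs runs S X   [X ::= three X runs]
three three X runs runs S X => three three three X runs runs runs S X   [X ::= three X runs]
three three three X runs runs runs S X => three three three three X runs runs runs runs S X   [X ::= three X runs]
three three three three X runs runs runs runs S X => three three three three three X runs runs runs runs runs S X   [X ::= three X runs]
three three three three three X runs runs runs runs runs S X => three three three three three robot robot runs runs runs runs runs S X   [X ::= robot robot]
three three three three three robot robot runs runs runs runs runs S X => three three three three three robot robot runs runs runs runs runs robot X   [S ::= robot]
three three three three three robot robot runs runs runs runs runs robot X => three three three three three robot robot runs runs runs runs runs robot three X runs   [X ::= three X runs]
three three three three three robot robot runs runs runs runs runs robot three X runs => three three three three three robot robot runs runs runs runs runs robot three robot robot runs   [X ::= robot robot]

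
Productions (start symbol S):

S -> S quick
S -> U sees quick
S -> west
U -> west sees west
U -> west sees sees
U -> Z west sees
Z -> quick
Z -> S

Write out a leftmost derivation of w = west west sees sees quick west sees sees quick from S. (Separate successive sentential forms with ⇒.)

S ⇒ U sees quick   [S -> U sees quick]
U sees quick ⇒ Z west sees sees quick   [U -> Z west sees]
Z west sees sees quick ⇒ S west sees sees quick   [Z -> S]
S west sees sees quick ⇒ U sees quick west sees sees quick   [S -> U sees quick]
U sees quick west sees sees quick ⇒ Z west sees sees quick west sees sees quick   [U -> Z west sees]
Z west sees sees quick west sees sees quick ⇒ S west sees sees quick west sees sees quick   [Z -> S]
S west sees sees quick west sees sees quick ⇒ west west sees sees quick west sees sees quick   [S -> west]

S ⇒ U sees quick ⇒ Z west sees sees quick ⇒ S west sees sees quick ⇒ U sees quick west sees sees quick ⇒ Z west sees sees quick west sees sees quick ⇒ S west sees sees quick west sees sees quick ⇒ west west sees sees quick west sees sees quick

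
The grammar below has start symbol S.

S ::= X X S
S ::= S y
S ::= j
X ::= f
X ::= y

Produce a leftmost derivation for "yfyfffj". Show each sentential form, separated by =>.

S=>XXS=>yXS=>yfS=>yfXXS=>yfyXS=>yfyfS=>yfyfXXS=>yfyffXS=>yfyfffS=>yfyfffj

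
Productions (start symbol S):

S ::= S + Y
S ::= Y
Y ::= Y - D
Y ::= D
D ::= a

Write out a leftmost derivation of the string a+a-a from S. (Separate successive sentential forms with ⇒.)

S ⇒ S+Y   [S ::= S + Y]
S+Y ⇒ Y+Y   [S ::= Y]
Y+Y ⇒ D+Y   [Y ::= D]
D+Y ⇒ a+Y   [D ::= a]
a+Y ⇒ a+Y-D   [Y ::= Y - D]
a+Y-D ⇒ a+D-D   [Y ::= D]
a+D-D ⇒ a+a-D   [D ::= a]
a+a-D ⇒ a+a-a   [D ::= a]

S ⇒ S+Y ⇒ Y+Y ⇒ D+Y ⇒ a+Y ⇒ a+Y-D ⇒ a+D-D ⇒ a+a-D ⇒ a+a-a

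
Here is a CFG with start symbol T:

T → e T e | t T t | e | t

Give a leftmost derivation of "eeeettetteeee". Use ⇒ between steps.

T ⇒ eTe   [T → e T e]
eTe ⇒ eeTee   [T → e T e]
eeTee ⇒ eeeTeee   [T → e T e]
eeeTeee ⇒ eeeeTeeee   [T → e T e]
eeeeTeeee ⇒ eeeetTteeee   [T → t T t]
eeeetTteeee ⇒ eeeettTtteeee   [T → t T t]
eeeettTtteeee ⇒ eeeettetteeee   [T → e]

T ⇒ eTe ⇒ eeTee ⇒ eeeTeee ⇒ eeeeTeeee ⇒ eeeetTteeee ⇒ eeeettTtteeee ⇒ eeeettetteeee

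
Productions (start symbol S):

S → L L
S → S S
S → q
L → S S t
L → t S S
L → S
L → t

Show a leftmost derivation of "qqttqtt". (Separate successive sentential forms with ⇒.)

S⇒LL⇒SStL⇒LLStL⇒SStLStL⇒qStLStL⇒qqtLStL⇒qqttStL⇒qqttqtL⇒qqttqtt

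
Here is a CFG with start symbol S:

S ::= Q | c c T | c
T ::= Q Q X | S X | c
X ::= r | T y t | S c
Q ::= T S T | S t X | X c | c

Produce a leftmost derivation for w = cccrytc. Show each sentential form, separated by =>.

S => Q => Xc => Tytc => SXytc => QXytc => TSTXytc => cSTXytc => ccTXytc => cccXytc => cccrytc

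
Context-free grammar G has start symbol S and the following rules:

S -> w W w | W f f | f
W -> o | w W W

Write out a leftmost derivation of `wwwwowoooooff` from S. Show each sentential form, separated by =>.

S => Wff   [S -> W f f]
Wff => wWWff   [W -> w W W]
wWWff => wwWWWff   [W -> w W W]
wwWWWff => wwwWWWWff   [W -> w W W]
wwwWWWWff => wwwwWWWWWff   [W -> w W W]
wwwwWWWWWff => wwwwoWWWWff   [W -> o]
wwwwoWWWWff => wwwwowWWWWWff   [W -> w W W]
wwwwowWWWWWff => wwwwowoWWWWff   [W -> o]
wwwwowoWWWWff => wwwwowooWWWff   [W -> o]
wwwwowooWWWff => wwwwowoooWWff   [W -> o]
wwwwowoooWWff => wwwwowooooWff   [W -> o]
wwwwowooooWff => wwwwowoooooff   [W -> o]

S => Wff => wWWff => wwWWWff => wwwWWWWff => wwwwWWWWWff => wwwwoWWWWff => wwwwowWWWWWff => wwwwowoWWWWff => wwwwowooWWWff => wwwwowoooWWff => wwwwowooooWff => wwwwowoooooff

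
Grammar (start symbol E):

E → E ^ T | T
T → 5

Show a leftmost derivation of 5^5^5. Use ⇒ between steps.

E ⇒ E^T ⇒ E^T^T ⇒ T^T^T ⇒ 5^T^T ⇒ 5^5^T ⇒ 5^5^5

E ⇒ E^T   [E → E ^ T]
E^T ⇒ E^T^T   [E → E ^ T]
E^T^T ⇒ T^T^T   [E → T]
T^T^T ⇒ 5^T^T   [T → 5]
5^T^T ⇒ 5^5^T   [T → 5]
5^5^T ⇒ 5^5^5   [T → 5]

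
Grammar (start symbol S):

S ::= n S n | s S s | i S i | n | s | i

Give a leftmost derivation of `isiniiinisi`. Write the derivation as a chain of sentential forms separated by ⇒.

S ⇒ iSi   [S ::= i S i]
iSi ⇒ isSsi   [S ::= s S s]
isSsi ⇒ isiSisi   [S ::= i S i]
isiSisi ⇒ isinSnisi   [S ::= n S n]
isinSnisi ⇒ isiniSinisi   [S ::= i S i]
isiniSinisi ⇒ isiniiinisi   [S ::= i]

S ⇒ iSi ⇒ isSsi ⇒ isiSisi ⇒ isinSnisi ⇒ isiniSinisi ⇒ isiniiinisi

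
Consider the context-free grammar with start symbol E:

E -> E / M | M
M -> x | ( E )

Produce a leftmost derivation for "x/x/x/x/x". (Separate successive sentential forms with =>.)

E => E/M   [E -> E / M]
E/M => E/M/M   [E -> E / M]
E/M/M => E/M/M/M   [E -> E / M]
E/M/M/M => E/M/M/M/M   [E -> E / M]
E/M/M/M/M => M/M/M/M/M   [E -> M]
M/M/M/M/M => x/M/M/M/M   [M -> x]
x/M/M/M/M => x/x/M/M/M   [M -> x]
x/x/M/M/M => x/x/x/M/M   [M -> x]
x/x/x/M/M => x/x/x/x/M   [M -> x]
x/x/x/x/M => x/x/x/x/x   [M -> x]

E => E/M => E/M/M => E/M/M/M => E/M/M/M/M => M/M/M/M/M => x/M/M/M/M => x/x/M/M/M => x/x/x/M/M => x/x/x/x/M => x/x/x/x/x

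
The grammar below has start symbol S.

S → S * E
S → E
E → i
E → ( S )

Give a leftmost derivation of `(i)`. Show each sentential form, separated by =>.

S=>E=>(S)=>(E)=>(i)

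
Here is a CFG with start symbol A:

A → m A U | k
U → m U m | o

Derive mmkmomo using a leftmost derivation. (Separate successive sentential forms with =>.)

A => mAU   [A → m A U]
mAU => mmAUU   [A → m A U]
mmAUU => mmkUU   [A → k]
mmkUU => mmkmUmU   [U → m U m]
mmkmUmU => mmkmomU   [U → o]
mmkmomU => mmkmomo   [U → o]

A=>mAU=>mmAUU=>mmkUU=>mmkmUmU=>mmkmomU=>mmkmomo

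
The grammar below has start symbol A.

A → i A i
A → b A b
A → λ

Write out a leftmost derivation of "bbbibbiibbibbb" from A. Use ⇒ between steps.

A ⇒ bAb ⇒ bbAbb ⇒ bbbAbbb ⇒ bbbiAibbb ⇒ bbbibAbibbb ⇒ bbbibbAbbibbb ⇒ bbbibbiAibbibbb ⇒ bbbibbiibbibbb

A ⇒ bAb   [A → b A b]
bAb ⇒ bbAbb   [A → b A b]
bbAbb ⇒ bbbAbbb   [A → b A b]
bbbAbbb ⇒ bbbiAibbb   [A → i A i]
bbbiAibbb ⇒ bbbibAbibbb   [A → b A b]
bbbibAbibbb ⇒ bbbibbAbbibbb   [A → b A b]
bbbibbAbbibbb ⇒ bbbibbiAibbibbb   [A → i A i]
bbbibbiAibbibbb ⇒ bbbibbiibbibbb   [A → λ]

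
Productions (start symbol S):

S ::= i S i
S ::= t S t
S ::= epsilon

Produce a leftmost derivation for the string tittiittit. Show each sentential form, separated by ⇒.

S ⇒ tSt   [S ::= t S t]
tSt ⇒ tiSit   [S ::= i S i]
tiSit ⇒ titStit   [S ::= t S t]
titStit ⇒ tittSttit   [S ::= t S t]
tittSttit ⇒ tittiSittit   [S ::= i S i]
tittiSittit ⇒ tittiittit   [S ::= epsilon]

S ⇒ tSt ⇒ tiSit ⇒ titStit ⇒ tittSttit ⇒ tittiSittit ⇒ tittiittit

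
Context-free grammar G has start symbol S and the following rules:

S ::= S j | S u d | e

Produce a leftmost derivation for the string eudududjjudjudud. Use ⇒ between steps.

S ⇒ Sud ⇒ Sudud ⇒ Sjudud ⇒ Sudjudud ⇒ Sjudjudud ⇒ Sjjudjudud ⇒ Sudjjudjudud ⇒ Sududjjudjudud ⇒ Sudududjjudjudud ⇒ eudududjjudjudud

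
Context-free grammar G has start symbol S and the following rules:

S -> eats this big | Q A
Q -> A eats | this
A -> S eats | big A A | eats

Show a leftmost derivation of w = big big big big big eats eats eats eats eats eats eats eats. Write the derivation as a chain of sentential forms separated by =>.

S => Q A   [S -> Q A]
Q A => A eats A   [Q -> A eats]
A eats A => big A A eats A   [A -> big A A]
big A A eats A => big big A A A eats A   [A -> big A A]
big big A A A eats A => big big big A A A A eats A   [A -> big A A]
big big big A A A A eats A => big big big big A A A A A eats A   [A -> big A A]
big big big big A A A A A eats A => big big big big big A A A A A A eats A   [A -> big A A]
big big big big big A A A A A A eats A => big big big big big eats A A A A A eats A   [A -> eats]
big big big big big eats A A A A A eats A => big big big big big eats eats A A A A eats A   [A -> eats]
big big big big big eats eats A A A A eats A => big big big big big eats eats eats A A A eats A   [A -> eats]
big big big big big eats eats eats A A A eats A => big big big big big eats eats eats eats A A eats A   [A -> eats]
big big big big big eats eats eats eats A A eats A => big big big big big eats eats eats eats eats A eats A   [A -> eats]
big big big big big eats eats eats eats eats A eats A => big big big big big eats eats eats eats eats eats eats A   [A -> eats]
big big big big big eats eats eats eats eats eats eats A => big big big big big eats eats eats eats eats eats eats eats   [A -> eats]

S => Q A => A eats A => big A A eats A => big big A A A eats A => big big big A A A A eats A => big big big big A A A A A eats A => big big big big big A A A A A A eats A => big big big big big eats A A A A A eats A => big big big big big eats eats A A A A eats A => big big big big big eats eats eats A A A eats A => big big big big big eats eats eats eats A A eats A => big big big big big eats eats eats eats eats A eats A => big big big big big eats eats eats eats eats eats eats A => big big big big big eats eats eats eats eats eats eats eats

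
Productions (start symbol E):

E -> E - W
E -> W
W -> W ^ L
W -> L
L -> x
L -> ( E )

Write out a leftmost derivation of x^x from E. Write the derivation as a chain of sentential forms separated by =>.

E => W => W^L => L^L => x^L => x^x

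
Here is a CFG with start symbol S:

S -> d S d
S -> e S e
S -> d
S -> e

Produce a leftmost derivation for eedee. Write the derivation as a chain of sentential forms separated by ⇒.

S ⇒ eSe ⇒ eeSee ⇒ eedee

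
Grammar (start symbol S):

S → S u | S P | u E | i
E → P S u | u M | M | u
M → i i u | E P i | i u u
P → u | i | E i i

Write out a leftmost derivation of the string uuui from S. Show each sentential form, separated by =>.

S=>SP=>SuP=>uEuP=>uuuP=>uuui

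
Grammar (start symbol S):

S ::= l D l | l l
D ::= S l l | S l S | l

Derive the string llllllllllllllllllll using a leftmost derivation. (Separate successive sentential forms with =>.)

S => lDl => lSlll => llDllll => llSllllll => lllDlllllll => lllSlSlllllll => llllllSlllllll => lllllllDllllllll => lllllllSlSllllllll => llllllllllSllllllll => llllllllllllllllllll

S => lDl   [S ::= l D l]
lDl => lSlll   [D ::= S l l]
lSlll => llDllll   [S ::= l D l]
llDllll => llSllllll   [D ::= S l l]
llSllllll => lllDlllllll   [S ::= l D l]
lllDlllllll => lllSlSlllllll   [D ::= S l S]
lllSlSlllllll => llllllSlllllll   [S ::= l l]
llllllSlllllll => lllllllDllllllll   [S ::= l D l]
lllllllDllllllll => lllllllSlSllllllll   [D ::= S l S]
lllllllSlSllllllll => llllllllllSllllllll   [S ::= l l]
llllllllllSllllllll => llllllllllllllllllll   [S ::= l l]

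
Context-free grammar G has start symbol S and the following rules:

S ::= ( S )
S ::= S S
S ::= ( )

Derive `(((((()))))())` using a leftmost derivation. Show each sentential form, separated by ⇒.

S ⇒ (S)   [S ::= ( S )]
(S) ⇒ (SS)   [S ::= S S]
(SS) ⇒ ((S)S)   [S ::= ( S )]
((S)S) ⇒ (((S))S)   [S ::= ( S )]
(((S))S) ⇒ ((((S)))S)   [S ::= ( S )]
((((S)))S) ⇒ (((((S))))S)   [S ::= ( S )]
(((((S))))S) ⇒ (((((()))))S)   [S ::= ( )]
(((((()))))S) ⇒ (((((()))))())   [S ::= ( )]

S ⇒ (S) ⇒ (SS) ⇒ ((S)S) ⇒ (((S))S) ⇒ ((((S)))S) ⇒ (((((S))))S) ⇒ (((((()))))S) ⇒ (((((()))))())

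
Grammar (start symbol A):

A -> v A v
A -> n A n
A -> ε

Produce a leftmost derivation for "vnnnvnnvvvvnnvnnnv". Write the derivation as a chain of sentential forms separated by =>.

A=>vAv=>vnAnv=>vnnAnnv=>vnnnAnnnv=>vnnnvAvnnnv=>vnnnvnAnvnnnv=>vnnnvnnAnnvnnnv=>vnnnvnnvAvnnvnnnv=>vnnnvnnvvAvvnnvnnnv=>vnnnvnnvvvvnnvnnnv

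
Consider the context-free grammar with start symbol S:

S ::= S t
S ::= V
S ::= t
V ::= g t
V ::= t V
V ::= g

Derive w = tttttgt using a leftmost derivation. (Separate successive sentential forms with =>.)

S=>V=>tV=>ttV=>tttV=>ttttV=>tttttV=>tttttgt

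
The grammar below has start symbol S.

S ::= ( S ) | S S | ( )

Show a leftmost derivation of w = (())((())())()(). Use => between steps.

S => SS => SSS => SSSS => (S)SSS => (())SSS => (())(S)SS => (())(SS)SS => (())((S)S)SS => (())((())S)SS => (())((())())SS => (())((())())()S => (())((())())()()

S => SS   [S ::= S S]
SS => SSS   [S ::= S S]
SSS => SSSS   [S ::= S S]
SSSS => (S)SSS   [S ::= ( S )]
(S)SSS => (())SSS   [S ::= ( )]
(())SSS => (())(S)SS   [S ::= ( S )]
(())(S)SS => (())(SS)SS   [S ::= S S]
(())(SS)SS => (())((S)S)SS   [S ::= ( S )]
(())((S)S)SS => (())((())S)SS   [S ::= ( )]
(())((())S)SS => (())((())())SS   [S ::= ( )]
(())((())())SS => (())((())())()S   [S ::= ( )]
(())((())())()S => (())((())())()()   [S ::= ( )]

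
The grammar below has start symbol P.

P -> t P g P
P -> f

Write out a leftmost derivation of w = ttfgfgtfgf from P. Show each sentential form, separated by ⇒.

P ⇒ tPgP ⇒ ttPgPgP ⇒ ttfgPgP ⇒ ttfgfgP ⇒ ttfgfgtPgP ⇒ ttfgfgtfgP ⇒ ttfgfgtfgf

P ⇒ tPgP   [P -> t P g P]
tPgP ⇒ ttPgPgP   [P -> t P g P]
ttPgPgP ⇒ ttfgPgP   [P -> f]
ttfgPgP ⇒ ttfgfgP   [P -> f]
ttfgfgP ⇒ ttfgfgtPgP   [P -> t P g P]
ttfgfgtPgP ⇒ ttfgfgtfgP   [P -> f]
ttfgfgtfgP ⇒ ttfgfgtfgf   [P -> f]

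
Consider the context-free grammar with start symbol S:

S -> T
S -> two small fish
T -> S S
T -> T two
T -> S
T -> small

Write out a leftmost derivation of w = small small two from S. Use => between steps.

S => T => T two => S S two => T S two => small S two => small T two => small small two

S => T   [S -> T]
T => T two   [T -> T two]
T two => S S two   [T -> S S]
S S two => T S two   [S -> T]
T S two => small S two   [T -> small]
small S two => small T two   [S -> T]
small T two => small small two   [T -> small]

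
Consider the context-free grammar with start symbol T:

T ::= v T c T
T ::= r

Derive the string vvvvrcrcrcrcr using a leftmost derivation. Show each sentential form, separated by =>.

T=>vTcT=>vvTcTcT=>vvvTcTcTcT=>vvvvTcTcTcTcT=>vvvvrcTcTcTcT=>vvvvrcrcTcTcT=>vvvvrcrcrcTcT=>vvvvrcrcrcrcT=>vvvvrcrcrcrcr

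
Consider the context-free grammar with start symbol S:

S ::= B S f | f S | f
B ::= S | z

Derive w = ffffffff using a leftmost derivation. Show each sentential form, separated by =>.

S => BSf   [S ::= B S f]
BSf => SSf   [B ::= S]
SSf => fSSf   [S ::= f S]
fSSf => ffSSf   [S ::= f S]
ffSSf => ffBSfSf   [S ::= B S f]
ffBSfSf => ffSSfSf   [B ::= S]
ffSSfSf => fffSfSf   [S ::= f]
fffSfSf => ffffSfSf   [S ::= f S]
ffffSfSf => ffffffSf   [S ::= f]
ffffffSf => ffffffff   [S ::= f]

S=>BSf=>SSf=>fSSf=>ffSSf=>ffBSfSf=>ffSSfSf=>fffSfSf=>ffffSfSf=>ffffffSf=>ffffffff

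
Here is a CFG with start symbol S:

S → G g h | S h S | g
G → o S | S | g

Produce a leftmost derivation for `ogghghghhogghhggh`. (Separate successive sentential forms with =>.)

S => ShS   [S → S h S]
ShS => GghhS   [S → G g h]
GghhS => oSghhS   [G → o S]
oSghhS => oGghghhS   [S → G g h]
oGghghhS => oSghghhS   [G → S]
oSghghhS => oGghghghhS   [S → G g h]
oGghghghhS => ogghghghhS   [G → g]
ogghghghhS => ogghghghhGgh   [S → G g h]
ogghghghhGgh => ogghghghhoSgh   [G → o S]
ogghghghhoSgh => ogghghghhoShSgh   [S → S h S]
ogghghghhoShSgh => ogghghghhoGghhSgh   [S → G g h]
ogghghghhoGghhSgh => ogghghghhoSghhSgh   [G → S]
ogghghghhoSghhSgh => ogghghghhogghhSgh   [S → g]
ogghghghhogghhSgh => ogghghghhogghhggh   [S → g]

S => ShS => GghhS => oSghhS => oGghghhS => oSghghhS => oGghghghhS => ogghghghhS => ogghghghhGgh => ogghghghhoSgh => ogghghghhoShSgh => ogghghghhoGghhSgh => ogghghghhoSghhSgh => ogghghghhogghhSgh => ogghghghhogghhggh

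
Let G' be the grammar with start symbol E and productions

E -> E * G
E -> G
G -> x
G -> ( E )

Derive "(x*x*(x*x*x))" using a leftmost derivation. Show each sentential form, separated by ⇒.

E ⇒ G ⇒ (E) ⇒ (E*G) ⇒ (E*G*G) ⇒ (G*G*G) ⇒ (x*G*G) ⇒ (x*x*G) ⇒ (x*x*(E)) ⇒ (x*x*(E*G)) ⇒ (x*x*(E*G*G)) ⇒ (x*x*(G*G*G)) ⇒ (x*x*(x*G*G)) ⇒ (x*x*(x*x*G)) ⇒ (x*x*(x*x*x))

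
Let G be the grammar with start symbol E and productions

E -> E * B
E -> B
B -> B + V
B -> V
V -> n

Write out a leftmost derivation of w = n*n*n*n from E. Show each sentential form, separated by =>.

E => E*B   [E -> E * B]
E*B => E*B*B   [E -> E * B]
E*B*B => E*B*B*B   [E -> E * B]
E*B*B*B => B*B*B*B   [E -> B]
B*B*B*B => V*B*B*B   [B -> V]
V*B*B*B => n*B*B*B   [V -> n]
n*B*B*B => n*V*B*B   [B -> V]
n*V*B*B => n*n*B*B   [V -> n]
n*n*B*B => n*n*V*B   [B -> V]
n*n*V*B => n*n*n*B   [V -> n]
n*n*n*B => n*n*n*V   [B -> V]
n*n*n*V => n*n*n*n   [V -> n]

E => E*B => E*B*B => E*B*B*B => B*B*B*B => V*B*B*B => n*B*B*B => n*V*B*B => n*n*B*B => n*n*V*B => n*n*n*B => n*n*n*V => n*n*n*n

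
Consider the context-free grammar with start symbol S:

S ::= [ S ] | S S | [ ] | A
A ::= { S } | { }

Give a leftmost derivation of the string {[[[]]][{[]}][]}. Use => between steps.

S => A   [S ::= A]
A => {S}   [A ::= { S }]
{S} => {SS}   [S ::= S S]
{SS} => {SSS}   [S ::= S S]
{SSS} => {[S]SS}   [S ::= [ S ]]
{[S]SS} => {[[S]]SS}   [S ::= [ S ]]
{[[S]]SS} => {[[[]]]SS}   [S ::= [ ]]
{[[[]]]SS} => {[[[]]][S]S}   [S ::= [ S ]]
{[[[]]][S]S} => {[[[]]][A]S}   [S ::= A]
{[[[]]][A]S} => {[[[]]][{S}]S}   [A ::= { S }]
{[[[]]][{S}]S} => {[[[]]][{[]}]S}   [S ::= [ ]]
{[[[]]][{[]}]S} => {[[[]]][{[]}][]}   [S ::= [ ]]

S => A => {S} => {SS} => {SSS} => {[S]SS} => {[[S]]SS} => {[[[]]]SS} => {[[[]]][S]S} => {[[[]]][A]S} => {[[[]]][{S}]S} => {[[[]]][{[]}]S} => {[[[]]][{[]}][]}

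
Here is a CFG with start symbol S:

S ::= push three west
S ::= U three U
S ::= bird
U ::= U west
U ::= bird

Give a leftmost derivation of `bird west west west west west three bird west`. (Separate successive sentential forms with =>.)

S => U three U   [S ::= U three U]
U three U => U west three U   [U ::= U west]
U west three U => U west west three U   [U ::= U west]
U west west three U => U west west west three U   [U ::= U west]
U west west west three U => U west west west west three U   [U ::= U west]
U west west west west three U => U west west west west west three U   [U ::= U west]
U west west west west west three U => bird west west west west west three U   [U ::= bird]
bird west west west west west three U => bird west west west west west three U west   [U ::= U west]
bird west west west west west three U west => bird west west west west west three bird west   [U ::= bird]

S => U three U => U west three U => U west west three U => U west west west three U => U west west west west three U => U west west west west west three U => bird west west west west west three U => bird west west west west west three U west => bird west west west west west three bird west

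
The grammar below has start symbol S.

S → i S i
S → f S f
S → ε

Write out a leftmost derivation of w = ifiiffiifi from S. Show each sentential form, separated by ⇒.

S ⇒ iSi ⇒ ifSfi ⇒ ifiSifi ⇒ ifiiSiifi ⇒ ifiifSfiifi ⇒ ifiiffiifi

S ⇒ iSi   [S → i S i]
iSi ⇒ ifSfi   [S → f S f]
ifSfi ⇒ ifiSifi   [S → i S i]
ifiSifi ⇒ ifiiSiifi   [S → i S i]
ifiiSiifi ⇒ ifiifSfiifi   [S → f S f]
ifiifSfiifi ⇒ ifiiffiifi   [S → ε]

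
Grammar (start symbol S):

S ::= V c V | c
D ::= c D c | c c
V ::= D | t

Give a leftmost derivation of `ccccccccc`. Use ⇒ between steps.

S ⇒ VcV   [S ::= V c V]
VcV ⇒ DcV   [V ::= D]
DcV ⇒ cDccV   [D ::= c D c]
cDccV ⇒ ccDcccV   [D ::= c D c]
ccDcccV ⇒ cccccccV   [D ::= c c]
cccccccV ⇒ cccccccD   [V ::= D]
cccccccD ⇒ ccccccccc   [D ::= c c]

S ⇒ VcV ⇒ DcV ⇒ cDccV ⇒ ccDcccV ⇒ cccccccV ⇒ cccccccD ⇒ ccccccccc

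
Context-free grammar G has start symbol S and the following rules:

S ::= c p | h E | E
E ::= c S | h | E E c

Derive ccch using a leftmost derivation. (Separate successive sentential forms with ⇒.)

S ⇒ E ⇒ cS ⇒ cE ⇒ ccS ⇒ ccE ⇒ cccS ⇒ cccE ⇒ ccch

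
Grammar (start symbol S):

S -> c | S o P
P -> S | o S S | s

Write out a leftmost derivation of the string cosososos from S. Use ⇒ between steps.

S⇒SoP⇒SoPoP⇒SoPoPoP⇒SoPoPoPoP⇒coPoPoPoP⇒cosoPoPoP⇒cososoPoP⇒cosososoP⇒cosososos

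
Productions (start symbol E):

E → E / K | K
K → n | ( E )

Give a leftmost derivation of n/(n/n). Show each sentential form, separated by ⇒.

E⇒E/K⇒K/K⇒n/K⇒n/(E)⇒n/(E/K)⇒n/(K/K)⇒n/(n/K)⇒n/(n/n)

E ⇒ E/K   [E → E / K]
E/K ⇒ K/K   [E → K]
K/K ⇒ n/K   [K → n]
n/K ⇒ n/(E)   [K → ( E )]
n/(E) ⇒ n/(E/K)   [E → E / K]
n/(E/K) ⇒ n/(K/K)   [E → K]
n/(K/K) ⇒ n/(n/K)   [K → n]
n/(n/K) ⇒ n/(n/n)   [K → n]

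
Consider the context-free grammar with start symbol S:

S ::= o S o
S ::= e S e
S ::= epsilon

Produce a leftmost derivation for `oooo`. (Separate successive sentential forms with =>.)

S => oSo   [S ::= o S o]
oSo => ooSoo   [S ::= o S o]
ooSoo => oooo   [S ::= epsilon]

S => oSo => ooSoo => oooo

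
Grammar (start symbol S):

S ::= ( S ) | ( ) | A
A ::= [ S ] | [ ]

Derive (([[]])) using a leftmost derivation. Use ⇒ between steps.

S ⇒ (S) ⇒ ((S)) ⇒ ((A)) ⇒ (([S])) ⇒ (([A])) ⇒ (([[]]))

S ⇒ (S)   [S ::= ( S )]
(S) ⇒ ((S))   [S ::= ( S )]
((S)) ⇒ ((A))   [S ::= A]
((A)) ⇒ (([S]))   [A ::= [ S ]]
(([S])) ⇒ (([A]))   [S ::= A]
(([A])) ⇒ (([[]]))   [A ::= [ ]]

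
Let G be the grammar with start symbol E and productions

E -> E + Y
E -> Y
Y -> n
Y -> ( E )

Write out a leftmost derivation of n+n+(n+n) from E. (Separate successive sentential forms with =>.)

E=>E+Y=>E+Y+Y=>Y+Y+Y=>n+Y+Y=>n+n+Y=>n+n+(E)=>n+n+(E+Y)=>n+n+(Y+Y)=>n+n+(n+Y)=>n+n+(n+n)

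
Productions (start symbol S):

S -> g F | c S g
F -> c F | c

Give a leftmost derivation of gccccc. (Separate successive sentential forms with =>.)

S => gF   [S -> g F]
gF => gcF   [F -> c F]
gcF => gccF   [F -> c F]
gccF => gcccF   [F -> c F]
gcccF => gccccF   [F -> c F]
gccccF => gccccc   [F -> c]

S => gF => gcF => gccF => gcccF => gccccF => gccccc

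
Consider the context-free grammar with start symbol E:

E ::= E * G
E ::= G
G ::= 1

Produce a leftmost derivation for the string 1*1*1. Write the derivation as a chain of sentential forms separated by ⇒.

E ⇒ E*G   [E ::= E * G]
E*G ⇒ E*G*G   [E ::= E * G]
E*G*G ⇒ G*G*G   [E ::= G]
G*G*G ⇒ 1*G*G   [G ::= 1]
1*G*G ⇒ 1*1*G   [G ::= 1]
1*1*G ⇒ 1*1*1   [G ::= 1]

E ⇒ E*G ⇒ E*G*G ⇒ G*G*G ⇒ 1*G*G ⇒ 1*1*G ⇒ 1*1*1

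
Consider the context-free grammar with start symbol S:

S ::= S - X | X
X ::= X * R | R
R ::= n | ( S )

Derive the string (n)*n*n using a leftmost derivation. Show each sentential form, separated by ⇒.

S ⇒ X ⇒ X*R ⇒ X*R*R ⇒ R*R*R ⇒ (S)*R*R ⇒ (X)*R*R ⇒ (R)*R*R ⇒ (n)*R*R ⇒ (n)*n*R ⇒ (n)*n*n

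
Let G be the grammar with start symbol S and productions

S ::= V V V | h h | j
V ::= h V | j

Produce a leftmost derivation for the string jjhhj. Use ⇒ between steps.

S⇒VVV⇒jVV⇒jjV⇒jjhV⇒jjhhV⇒jjhhj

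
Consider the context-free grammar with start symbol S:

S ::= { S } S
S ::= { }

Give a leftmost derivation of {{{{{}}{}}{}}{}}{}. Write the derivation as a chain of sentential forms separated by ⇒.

S ⇒ {S}S ⇒ {{S}S}S ⇒ {{{S}S}S}S ⇒ {{{{S}S}S}S}S ⇒ {{{{{}}S}S}S}S ⇒ {{{{{}}{}}S}S}S ⇒ {{{{{}}{}}{}}S}S ⇒ {{{{{}}{}}{}}{}}S ⇒ {{{{{}}{}}{}}{}}{}

S ⇒ {S}S   [S ::= { S } S]
{S}S ⇒ {{S}S}S   [S ::= { S } S]
{{S}S}S ⇒ {{{S}S}S}S   [S ::= { S } S]
{{{S}S}S}S ⇒ {{{{S}S}S}S}S   [S ::= { S } S]
{{{{S}S}S}S}S ⇒ {{{{{}}S}S}S}S   [S ::= { }]
{{{{{}}S}S}S}S ⇒ {{{{{}}{}}S}S}S   [S ::= { }]
{{{{{}}{}}S}S}S ⇒ {{{{{}}{}}{}}S}S   [S ::= { }]
{{{{{}}{}}{}}S}S ⇒ {{{{{}}{}}{}}{}}S   [S ::= { }]
{{{{{}}{}}{}}{}}S ⇒ {{{{{}}{}}{}}{}}{}   [S ::= { }]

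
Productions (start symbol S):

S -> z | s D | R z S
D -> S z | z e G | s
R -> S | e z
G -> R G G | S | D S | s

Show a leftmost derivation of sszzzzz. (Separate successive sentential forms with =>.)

S=>sD=>sSz=>ssDz=>ssSzz=>ssRzSzz=>ssSzSzz=>sszzSzz=>sszzzzz

S => sD   [S -> s D]
sD => sSz   [D -> S z]
sSz => ssDz   [S -> s D]
ssDz => ssSzz   [D -> S z]
ssSzz => ssRzSzz   [S -> R z S]
ssRzSzz => ssSzSzz   [R -> S]
ssSzSzz => sszzSzz   [S -> z]
sszzSzz => sszzzzz   [S -> z]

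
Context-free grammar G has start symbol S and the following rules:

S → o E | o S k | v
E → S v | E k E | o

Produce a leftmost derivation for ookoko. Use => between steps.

S => oE => oEkE => oEkEkE => ookEkE => ookokE => ookoko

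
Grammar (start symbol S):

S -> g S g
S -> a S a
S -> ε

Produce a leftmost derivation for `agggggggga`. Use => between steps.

S=>aSa=>agSga=>aggSgga=>agggSggga=>aggggSgggga=>agggggggga

S => aSa   [S -> a S a]
aSa => agSga   [S -> g S g]
agSga => aggSgga   [S -> g S g]
aggSgga => agggSggga   [S -> g S g]
agggSggga => aggggSgggga   [S -> g S g]
aggggSgggga => agggggggga   [S -> ε]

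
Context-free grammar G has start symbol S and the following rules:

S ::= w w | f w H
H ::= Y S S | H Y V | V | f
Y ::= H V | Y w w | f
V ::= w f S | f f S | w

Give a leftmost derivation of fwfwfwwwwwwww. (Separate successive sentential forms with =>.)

S=>fwH=>fwYSS=>fwYwwSS=>fwHVwwSS=>fwfVwwSS=>fwfwfSwwSS=>fwfwfwwwwSS=>fwfwfwwwwwwS=>fwfwfwwwwwwww

S => fwH   [S ::= f w H]
fwH => fwYSS   [H ::= Y S S]
fwYSS => fwYwwSS   [Y ::= Y w w]
fwYwwSS => fwHVwwSS   [Y ::= H V]
fwHVwwSS => fwfVwwSS   [H ::= f]
fwfVwwSS => fwfwfSwwSS   [V ::= w f S]
fwfwfSwwSS => fwfwfwwwwSS   [S ::= w w]
fwfwfwwwwSS => fwfwfwwwwwwS   [S ::= w w]
fwfwfwwwwwwS => fwfwfwwwwwwww   [S ::= w w]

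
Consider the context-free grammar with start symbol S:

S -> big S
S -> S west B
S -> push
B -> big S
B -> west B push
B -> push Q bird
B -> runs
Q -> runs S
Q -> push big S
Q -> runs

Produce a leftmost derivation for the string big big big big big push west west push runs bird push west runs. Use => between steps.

S => big S   [S -> big S]
big S => big big S   [S -> big S]
big big S => big big big S   [S -> big S]
big big big S => big big big S west B   [S -> S west B]
big big big S west B => big big big S west B west B   [S -> S west B]
big big big S west B west B => big big big big S west B west B   [S -> big S]
big big big big S west B west B => big big big big big S west B west B   [S -> big S]
big big big big big S west B west B => big big big big big push west B west B   [S -> push]
big big big big big push west B west B => big big big big big push west west B push west B   [B -> west B push]
big big big big big push west west B push west B => big big big big big push west west push Q bird push west B   [B -> push Q bird]
big big big big big push west west push Q bird push west B => big big big big big push west west push runs bird push west B   [Q -> runs]
big big big big big push west west push runs bird push west B => big big big big big push west west push runs bird push west runs   [B -> runs]

S => big S => big big S => big big big S => big big big S west B => big big big S west B west B => big big big big S west B west B => big big big big big S west B west B => big big big big big push west B west B => big big big big big push west west B push west B => big big big big big push west west push Q bird push west B => big big big big big push west west push runs bird push west B => big big big big big push west west push runs bird push west runs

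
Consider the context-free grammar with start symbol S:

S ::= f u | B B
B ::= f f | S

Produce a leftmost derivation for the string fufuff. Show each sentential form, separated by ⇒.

S ⇒ BB ⇒ SB ⇒ BBB ⇒ SBB ⇒ fuBB ⇒ fuSB ⇒ fufuB ⇒ fufuff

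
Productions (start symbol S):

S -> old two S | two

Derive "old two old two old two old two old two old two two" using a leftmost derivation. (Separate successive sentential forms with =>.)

S => old two S => old two old two S => old two old two old two S => old two old two old two old two S => old two old two old two old two old two S => old two old two old two old two old two old two S => old two old two old two old two old two old two two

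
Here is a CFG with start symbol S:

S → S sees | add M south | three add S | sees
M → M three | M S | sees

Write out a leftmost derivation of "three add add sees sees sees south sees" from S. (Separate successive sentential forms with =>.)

S => three add S => three add S sees => three add add M south sees => three add add M S south sees => three add add M S S south sees => three add add sees S S south sees => three add add sees sees S south sees => three add add sees sees sees south sees

S => three add S   [S → three add S]
three add S => three add S sees   [S → S sees]
three add S sees => three add add M south sees   [S → add M south]
three add add M south sees => three add add M S south sees   [M → M S]
three add add M S south sees => three add add M S S south sees   [M → M S]
three add add M S S south sees => three add add sees S S south sees   [M → sees]
three add add sees S S south sees => three add add sees sees S south sees   [S → sees]
three add add sees sees S south sees => three add add sees sees sees south sees   [S → sees]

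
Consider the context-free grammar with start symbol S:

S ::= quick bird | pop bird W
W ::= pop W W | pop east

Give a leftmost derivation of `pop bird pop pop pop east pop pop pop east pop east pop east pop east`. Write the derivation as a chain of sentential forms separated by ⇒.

S ⇒ pop bird W ⇒ pop bird pop W W ⇒ pop bird pop pop W W W ⇒ pop bird pop pop pop east W W ⇒ pop bird pop pop pop east pop W W W ⇒ pop bird pop pop pop east pop pop W W W W ⇒ pop bird pop pop pop east pop pop pop east W W W ⇒ pop bird pop pop pop east pop pop pop east pop east W W ⇒ pop bird pop pop pop east pop pop pop east pop east pop east W ⇒ pop bird pop pop pop east pop pop pop east pop east pop east pop east

S ⇒ pop bird W   [S ::= pop bird W]
pop bird W ⇒ pop bird pop W W   [W ::= pop W W]
pop bird pop W W ⇒ pop bird pop pop W W W   [W ::= pop W W]
pop bird pop pop W W W ⇒ pop bird pop pop pop east W W   [W ::= pop east]
pop bird pop pop pop east W W ⇒ pop bird pop pop pop east pop W W W   [W ::= pop W W]
pop bird pop pop pop east pop W W W ⇒ pop bird pop pop pop east pop pop W W W W   [W ::= pop W W]
pop bird pop pop pop east pop pop W W W W ⇒ pop bird pop pop pop east pop pop pop east W W W   [W ::= pop east]
pop bird pop pop pop east pop pop pop east W W W ⇒ pop bird pop pop pop east pop pop pop east pop east W W   [W ::= pop east]
pop bird pop pop pop east pop pop pop east pop east W W ⇒ pop bird pop pop pop east pop pop pop east pop east pop east W   [W ::= pop east]
pop bird pop pop pop east pop pop pop east pop east pop east W ⇒ pop bird pop pop pop east pop pop pop east pop east pop east pop east   [W ::= pop east]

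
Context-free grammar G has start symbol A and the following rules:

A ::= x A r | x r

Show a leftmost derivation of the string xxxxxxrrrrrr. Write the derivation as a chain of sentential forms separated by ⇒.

A⇒xAr⇒xxArr⇒xxxArrr⇒xxxxArrrr⇒xxxxxArrrrr⇒xxxxxxrrrrrr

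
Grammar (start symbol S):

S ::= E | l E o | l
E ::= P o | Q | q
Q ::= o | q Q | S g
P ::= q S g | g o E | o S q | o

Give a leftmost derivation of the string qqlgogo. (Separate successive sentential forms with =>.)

S=>E=>Po=>qSgo=>qEgo=>qPogo=>qqSgogo=>qqlgogo

S => E   [S ::= E]
E => Po   [E ::= P o]
Po => qSgo   [P ::= q S g]
qSgo => qEgo   [S ::= E]
qEgo => qPogo   [E ::= P o]
qPogo => qqSgogo   [P ::= q S g]
qqSgogo => qqlgogo   [S ::= l]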